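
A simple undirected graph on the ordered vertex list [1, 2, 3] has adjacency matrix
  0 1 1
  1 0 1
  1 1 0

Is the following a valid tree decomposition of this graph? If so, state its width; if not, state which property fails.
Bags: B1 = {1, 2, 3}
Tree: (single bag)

Every vertex of G appears in some bag (union = {1, 2, 3}); every edge is covered by a bag; and for each vertex v the set of bags containing v is connected in the bag tree. The decomposition is therefore valid. The largest bag has 3 vertices, so the width is 2.

Yes; width 2.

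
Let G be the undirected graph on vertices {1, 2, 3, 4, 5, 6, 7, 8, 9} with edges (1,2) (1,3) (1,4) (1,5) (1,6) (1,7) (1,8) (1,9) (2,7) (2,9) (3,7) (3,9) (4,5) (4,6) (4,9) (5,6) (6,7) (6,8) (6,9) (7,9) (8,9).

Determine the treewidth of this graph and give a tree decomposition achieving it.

Every bag has size at most 4, so the width is 4 − 1 = 3 and tw(G) ≤ 3. Conversely, {1, 2, 7, 9} is a clique of size 4, and the vertices of any clique must share a bag in every tree decomposition; so some bag has ≥ 4 vertices and tw(G) ≥ 3. Hence tw(G) = 3 exactly.

Treewidth 3.
One optimal decomposition is:
Bags: B1 = {1, 6, 7, 9}  B2 = {1, 4, 6, 9}  B3 = {1, 4, 5, 6}  B4 = {1, 3, 7, 9}  B5 = {1, 2, 7, 9}  B6 = {1, 6, 8, 9}
Tree: B1–B2, B2–B3, B1–B4, B1–B5, B1–B6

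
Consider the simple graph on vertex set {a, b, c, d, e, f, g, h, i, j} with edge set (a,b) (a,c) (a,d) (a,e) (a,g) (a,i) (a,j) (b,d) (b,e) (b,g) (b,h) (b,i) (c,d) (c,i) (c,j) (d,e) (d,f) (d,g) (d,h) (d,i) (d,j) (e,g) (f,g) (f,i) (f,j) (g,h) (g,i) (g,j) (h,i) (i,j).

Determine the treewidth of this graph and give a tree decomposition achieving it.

The largest bag has 5 vertices, giving width 4; this decomposition certifies tw(G) ≤ 4. Conversely, {a, b, d, e, g} is a clique of size 5, and the vertices of any clique must share a bag in every tree decomposition; so some bag has ≥ 5 vertices and tw(G) ≥ 4. Therefore the treewidth is 4.

Treewidth 4.
One such decomposition:
Bags: B1 = {a, d, g, i, j}  B2 = {d, f, g, i, j}  B3 = {a, b, d, g, i}  B4 = {b, d, g, h, i}  B5 = {a, b, d, e, g}  B6 = {a, c, d, i, j}
Tree: B1–B2, B1–B3, B3–B4, B3–B5, B1–B6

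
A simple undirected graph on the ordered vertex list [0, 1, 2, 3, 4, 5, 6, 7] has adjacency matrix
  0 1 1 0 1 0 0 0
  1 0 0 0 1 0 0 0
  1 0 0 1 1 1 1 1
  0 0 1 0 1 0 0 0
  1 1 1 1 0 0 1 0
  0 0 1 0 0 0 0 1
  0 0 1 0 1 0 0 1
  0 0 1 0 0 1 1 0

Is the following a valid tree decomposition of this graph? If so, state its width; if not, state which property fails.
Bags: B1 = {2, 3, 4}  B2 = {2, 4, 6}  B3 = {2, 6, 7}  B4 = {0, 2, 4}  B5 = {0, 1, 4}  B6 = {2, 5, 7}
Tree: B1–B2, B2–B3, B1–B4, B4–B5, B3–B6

Every vertex of G appears in some bag (union = {0, 1, 2, 3, 4, 5, 6, 7}); every edge is covered by a bag; and for each vertex v the set of bags containing v is connected in the bag tree. The decomposition is therefore valid. The largest bag has 3 vertices, so the width is 2.

Yes; width 2.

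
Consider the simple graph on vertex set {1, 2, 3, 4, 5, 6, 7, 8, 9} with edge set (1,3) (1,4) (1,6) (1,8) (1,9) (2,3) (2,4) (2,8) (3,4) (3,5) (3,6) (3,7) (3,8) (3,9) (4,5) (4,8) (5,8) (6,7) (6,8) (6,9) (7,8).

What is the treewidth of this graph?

A width-3 tree decomposition is:
Bags: B1 = {1, 3, 4, 8}  B2 = {1, 3, 6, 8}  B3 = {3, 4, 5, 8}  B4 = {1, 3, 6, 9}  B5 = {2, 3, 4, 8}  B6 = {3, 6, 7, 8}
Tree: B1–B2, B1–B3, B2–B4, B3–B5, B2–B6
Every bag has size at most 4, so the width is 4 − 1 = 3 and tw(G) ≤ 3. On the other hand G contains the 4-clique {1, 3, 4, 8}. A clique must lie in a single bag of any decomposition, so no decomposition can have width below 3. Therefore the treewidth is 3.

3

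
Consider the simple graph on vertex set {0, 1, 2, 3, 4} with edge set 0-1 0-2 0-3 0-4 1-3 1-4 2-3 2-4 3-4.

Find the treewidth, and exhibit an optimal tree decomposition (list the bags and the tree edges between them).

Each bag holds 4 vertices, so the decomposition has width 3, which upper-bounds the treewidth. Conversely, {0, 1, 3, 4} is a clique of size 4, and the vertices of any clique must share a bag in every tree decomposition; so some bag has ≥ 4 vertices and tw(G) ≥ 3. The upper and lower bounds meet at 3, so that is the treewidth.

Treewidth 3.
One such decomposition:
Bags: B1 = {0, 1, 3, 4}  B2 = {0, 2, 3, 4}
Tree: B1–B2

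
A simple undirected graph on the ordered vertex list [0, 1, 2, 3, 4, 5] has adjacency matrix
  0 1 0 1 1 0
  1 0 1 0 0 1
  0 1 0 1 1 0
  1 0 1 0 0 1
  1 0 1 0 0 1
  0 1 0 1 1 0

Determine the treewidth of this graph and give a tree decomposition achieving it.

The largest bag has 4 vertices, giving width 3; this decomposition certifies tw(G) ≤ 3. For the lower bound: the 4 vertex sets {0,3}, {1,2}, {4}, {5} are disjoint, each induces a connected subgraph, and every pair is joined by at least one edge of G. Contracting each set to a single vertex therefore yields K_{4} as a minor, and since treewidth is minor-monotone, tw(G) ≥ tw(K_{4}) = 3. Combining the bounds, tw(G) = 3.

Treewidth 3.
One such decomposition:
Bags: B1 = {0, 1, 3, 4}  B2 = {1, 2, 3, 4}  B3 = {1, 3, 4, 5}
Tree: B1–B2, B2–B3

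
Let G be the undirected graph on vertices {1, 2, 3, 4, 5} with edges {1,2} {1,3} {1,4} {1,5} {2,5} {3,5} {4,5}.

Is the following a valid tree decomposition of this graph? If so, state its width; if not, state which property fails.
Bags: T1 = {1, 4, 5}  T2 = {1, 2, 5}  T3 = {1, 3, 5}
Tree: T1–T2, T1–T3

Yes; width 2.

Vertex coverage: the bags together contain {1, 2, 3, 4, 5}, the full vertex set. Edge coverage: each edge of G has both endpoints in at least one bag. Running intersection: for every vertex, the bags containing it form a connected subtree. All three properties hold, so this is a valid tree decomposition of width max|bag| − 1 = 2, and hence tw(G) ≤ 2.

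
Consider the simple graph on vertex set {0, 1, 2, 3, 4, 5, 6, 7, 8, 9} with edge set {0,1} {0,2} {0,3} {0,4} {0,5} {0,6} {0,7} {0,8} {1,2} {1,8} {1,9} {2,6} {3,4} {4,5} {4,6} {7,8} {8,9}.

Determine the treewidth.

A width-2 tree decomposition is:
Bags: B1 = {0, 1, 8}  B2 = {0, 1, 2}  B3 = {0, 2, 6}  B4 = {0, 4, 6}  B5 = {0, 4, 5}  B6 = {0, 7, 8}  B7 = {1, 8, 9}  B8 = {0, 3, 4}
Tree: B1–B2, B2–B3, B3–B4, B4–B5, B1–B6, B1–B7, B5–B8
The largest bag has 3 vertices, giving width 2; this decomposition certifies tw(G) ≤ 2. Conversely, {0, 1, 8} is a clique of size 3, and the vertices of any clique must share a bag in every tree decomposition; so some bag has ≥ 3 vertices and tw(G) ≥ 2. The upper and lower bounds meet at 2, so that is the treewidth.

2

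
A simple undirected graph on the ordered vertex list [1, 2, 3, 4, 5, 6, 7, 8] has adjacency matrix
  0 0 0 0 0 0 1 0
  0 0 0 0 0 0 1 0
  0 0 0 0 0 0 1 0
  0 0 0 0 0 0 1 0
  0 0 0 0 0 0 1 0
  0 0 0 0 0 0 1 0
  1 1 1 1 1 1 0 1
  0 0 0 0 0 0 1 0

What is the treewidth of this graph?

1

A width-1 tree decomposition is:
Bags: B1 = {6, 7}  B2 = {3, 7}  B3 = {5, 7}  B4 = {7, 8}  B5 = {1, 7}  B6 = {4, 7}  B7 = {2, 7}
Tree: B1–B2, B1–B3, B1–B4, B3–B5, B4–B6, B6–B7
Every bag has size at most 2, so the width is 2 − 1 = 1 and tw(G) ≤ 1. Since G has at least one edge (e.g. 7–6), it is not an edgeless graph, so tw(G) ≥ 1. Therefore the treewidth is 1.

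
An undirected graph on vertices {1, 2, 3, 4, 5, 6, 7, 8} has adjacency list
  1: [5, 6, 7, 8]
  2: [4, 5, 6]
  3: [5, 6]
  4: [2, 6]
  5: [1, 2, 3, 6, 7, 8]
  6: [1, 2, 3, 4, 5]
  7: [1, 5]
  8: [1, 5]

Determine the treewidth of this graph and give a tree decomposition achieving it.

The largest bag has 3 vertices, giving width 2; this decomposition certifies tw(G) ≤ 2. Conversely, {2, 4, 6} is a clique of size 3, and the vertices of any clique must share a bag in every tree decomposition; so some bag has ≥ 3 vertices and tw(G) ≥ 2. Therefore the treewidth is 2.

Treewidth 2.
Bags: B1 = {2, 5, 6}  B2 = {1, 5, 6}  B3 = {2, 4, 6}  B4 = {1, 5, 8}  B5 = {3, 5, 6}  B6 = {1, 5, 7}
Tree: B1–B2, B1–B3, B2–B4, B1–B5, B4–B6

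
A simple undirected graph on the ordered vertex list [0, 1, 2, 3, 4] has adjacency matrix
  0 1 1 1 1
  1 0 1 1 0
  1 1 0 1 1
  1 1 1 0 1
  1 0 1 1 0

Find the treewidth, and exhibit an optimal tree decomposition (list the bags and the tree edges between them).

Every bag has size at most 4, so the width is 4 − 1 = 3 and tw(G) ≤ 3. On the other hand G contains the 4-clique {0, 1, 2, 3}. A clique must lie in a single bag of any decomposition, so no decomposition can have width below 3. Combining the bounds, tw(G) = 3.

Treewidth 3.
Bags: B1 = {0, 1, 2, 3}  B2 = {0, 2, 3, 4}
Tree: B1–B2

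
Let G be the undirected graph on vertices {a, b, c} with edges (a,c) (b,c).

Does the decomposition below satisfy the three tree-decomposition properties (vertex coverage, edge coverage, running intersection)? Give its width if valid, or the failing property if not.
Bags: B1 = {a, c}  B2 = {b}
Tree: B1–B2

A tree decomposition must satisfy three properties: every vertex lies in some bag; for every edge, both endpoints lie together in some bag; and for every vertex, the bags containing it form a connected subtree. Here edge (c,b) lies in no bag, so the decomposition is invalid.

No — edge (c,b) lies in no bag.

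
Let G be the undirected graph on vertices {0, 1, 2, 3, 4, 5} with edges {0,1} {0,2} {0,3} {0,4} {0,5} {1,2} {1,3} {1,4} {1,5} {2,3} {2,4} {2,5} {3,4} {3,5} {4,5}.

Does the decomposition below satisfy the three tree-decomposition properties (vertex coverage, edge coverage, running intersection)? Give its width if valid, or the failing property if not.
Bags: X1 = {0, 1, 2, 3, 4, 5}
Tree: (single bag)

Checking the three conditions: (i) the bags cover all of {0, 1, 2, 3, 4, 5}; (ii) for each edge, some bag contains both endpoints; (iii) the bags containing any fixed vertex form a subtree. All hold, so the decomposition is valid with width 6 − 1 = 5.

Yes; width 5.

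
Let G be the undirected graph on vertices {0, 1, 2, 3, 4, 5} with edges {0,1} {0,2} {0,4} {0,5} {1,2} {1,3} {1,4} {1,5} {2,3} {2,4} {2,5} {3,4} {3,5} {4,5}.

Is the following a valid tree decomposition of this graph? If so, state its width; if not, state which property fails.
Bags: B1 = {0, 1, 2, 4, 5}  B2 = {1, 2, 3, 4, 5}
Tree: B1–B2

Checking the three conditions: (i) the bags cover all of {0, 1, 2, 3, 4, 5}; (ii) for each edge, some bag contains both endpoints; (iii) the bags containing any fixed vertex form a subtree. All hold, so the decomposition is valid with width 5 − 1 = 4.

Yes; width 4.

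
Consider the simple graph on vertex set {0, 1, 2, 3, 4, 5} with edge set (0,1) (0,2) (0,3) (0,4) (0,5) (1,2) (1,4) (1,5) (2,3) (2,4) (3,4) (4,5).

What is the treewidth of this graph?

A width-3 tree decomposition is:
Bags: B1 = {0, 1, 2, 4}  B2 = {0, 1, 4, 5}  B3 = {0, 2, 3, 4}
Tree: B1–B2, B1–B3
Each bag holds 4 vertices, so the decomposition has width 3, which upper-bounds the treewidth. On the other hand G contains the 4-clique {0, 1, 2, 4}. A clique must lie in a single bag of any decomposition, so no decomposition can have width below 3. Combining the bounds, tw(G) = 3.

3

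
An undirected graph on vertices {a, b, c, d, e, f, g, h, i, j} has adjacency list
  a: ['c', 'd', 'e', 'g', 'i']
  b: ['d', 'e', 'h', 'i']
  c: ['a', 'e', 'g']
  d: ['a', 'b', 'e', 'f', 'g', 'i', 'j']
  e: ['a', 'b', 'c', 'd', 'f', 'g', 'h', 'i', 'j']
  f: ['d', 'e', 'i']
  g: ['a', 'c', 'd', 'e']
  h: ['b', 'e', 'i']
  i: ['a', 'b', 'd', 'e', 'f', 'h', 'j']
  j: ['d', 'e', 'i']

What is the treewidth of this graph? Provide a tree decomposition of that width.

Each bag holds 4 vertices, so the decomposition has width 3, which upper-bounds the treewidth. Conversely, {a, d, e, g} is a clique of size 4, and the vertices of any clique must share a bag in every tree decomposition; so some bag has ≥ 4 vertices and tw(G) ≥ 3. The upper and lower bounds meet at 3, so that is the treewidth.

Treewidth 3.
One such decomposition:
Bags: B1 = {d, e, i, j}  B2 = {a, d, e, i}  B3 = {a, d, e, g}  B4 = {d, e, f, i}  B5 = {b, d, e, i}  B6 = {a, c, e, g}  B7 = {b, e, h, i}
Tree: B1–B2, B2–B3, B1–B4, B2–B5, B3–B6, B5–B7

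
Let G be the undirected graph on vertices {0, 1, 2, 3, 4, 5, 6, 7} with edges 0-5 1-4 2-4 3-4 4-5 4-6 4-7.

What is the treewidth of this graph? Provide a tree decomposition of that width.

The largest bag has 2 vertices, giving width 1; this decomposition certifies tw(G) ≤ 1. Any graph with an edge has treewidth ≥ 1, and G has the edge 5–4. Combining the bounds, tw(G) = 1.

Treewidth 1.
One optimal decomposition is:
Bags: B1 = {4, 5}  B2 = {4, 7}  B3 = {1, 4}  B4 = {0, 5}  B5 = {3, 4}  B6 = {2, 4}  B7 = {4, 6}
Tree: B1–B2, B2–B3, B1–B4, B3–B5, B5–B6, B5–B7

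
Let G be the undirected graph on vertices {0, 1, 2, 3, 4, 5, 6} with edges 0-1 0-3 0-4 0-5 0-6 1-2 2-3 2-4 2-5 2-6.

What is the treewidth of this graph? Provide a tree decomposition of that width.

Each bag holds 3 vertices, so the decomposition has width 2, which upper-bounds the treewidth. The edges 2–3–0–4–2 form a cycle, so G is not a tree and its treewidth is at least 2. Combining the bounds, tw(G) = 2.

Treewidth 2.
One such decomposition:
Bags: B1 = {0, 2, 3}  B2 = {0, 2, 4}  B3 = {0, 2, 5}  B4 = {0, 1, 2}  B5 = {0, 2, 6}
Tree: B1–B2, B2–B3, B3–B4, B4–B5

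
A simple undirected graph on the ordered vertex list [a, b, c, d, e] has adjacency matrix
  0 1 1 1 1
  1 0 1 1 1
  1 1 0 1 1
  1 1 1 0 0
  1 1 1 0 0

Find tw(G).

3

A width-3 tree decomposition is:
Bags: B1 = {a, b, c, e}  B2 = {a, b, c, d}
Tree: B1–B2
Every bag has size at most 4, so the width is 4 − 1 = 3 and tw(G) ≤ 3. Conversely, {a, b, c, d} is a clique of size 4, and the vertices of any clique must share a bag in every tree decomposition; so some bag has ≥ 4 vertices and tw(G) ≥ 3. Therefore the treewidth is 3.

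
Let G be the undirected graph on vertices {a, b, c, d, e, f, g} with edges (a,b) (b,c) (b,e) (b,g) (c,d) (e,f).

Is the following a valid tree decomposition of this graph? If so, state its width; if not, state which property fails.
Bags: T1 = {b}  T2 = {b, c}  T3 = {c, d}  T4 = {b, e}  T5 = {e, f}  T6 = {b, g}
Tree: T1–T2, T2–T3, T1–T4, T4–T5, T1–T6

No — vertex a appears in no bag.

A tree decomposition must satisfy three properties: every vertex lies in some bag; for every edge, both endpoints lie together in some bag; and for every vertex, the bags containing it form a connected subtree. Here vertex a appears in no bag, so the decomposition is invalid.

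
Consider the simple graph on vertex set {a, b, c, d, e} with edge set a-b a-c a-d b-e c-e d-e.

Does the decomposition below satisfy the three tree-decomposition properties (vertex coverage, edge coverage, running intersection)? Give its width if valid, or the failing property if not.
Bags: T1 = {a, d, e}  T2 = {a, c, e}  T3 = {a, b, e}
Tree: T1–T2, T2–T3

Yes; width 2.

Vertex coverage: the bags together contain {a, b, c, d, e}, the full vertex set. Edge coverage: each edge of G has both endpoints in at least one bag. Running intersection: for every vertex, the bags containing it form a connected subtree. All three properties hold, so this is a valid tree decomposition of width max|bag| − 1 = 2, and hence tw(G) ≤ 2.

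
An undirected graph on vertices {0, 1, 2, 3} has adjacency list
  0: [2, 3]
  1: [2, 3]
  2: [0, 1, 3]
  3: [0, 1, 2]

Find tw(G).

2

A width-2 tree decomposition is:
Bags: B1 = {0, 2, 3}  B2 = {1, 2, 3}
Tree: B1–B2
Every bag has size at most 3, so the width is 3 − 1 = 2 and tw(G) ≤ 2. On the other hand G contains the 3-clique {0, 2, 3}. A clique must lie in a single bag of any decomposition, so no decomposition can have width below 2. Hence tw(G) = 2 exactly.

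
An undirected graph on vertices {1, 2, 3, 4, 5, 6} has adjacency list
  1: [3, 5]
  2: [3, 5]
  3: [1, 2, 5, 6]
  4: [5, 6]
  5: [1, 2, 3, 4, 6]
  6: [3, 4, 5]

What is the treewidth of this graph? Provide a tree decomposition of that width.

Treewidth 2.
Bags: B1 = {3, 5, 6}  B2 = {2, 3, 5}  B3 = {4, 5, 6}  B4 = {1, 3, 5}
Tree: B1–B2, B1–B3, B1–B4

The largest bag has 3 vertices, giving width 2; this decomposition certifies tw(G) ≤ 2. Conversely, {1, 3, 5} is a clique of size 3, and the vertices of any clique must share a bag in every tree decomposition; so some bag has ≥ 3 vertices and tw(G) ≥ 2. Hence tw(G) = 2 exactly.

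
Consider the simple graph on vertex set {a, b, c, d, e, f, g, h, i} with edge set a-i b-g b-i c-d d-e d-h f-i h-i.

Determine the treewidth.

A width-1 tree decomposition is:
Bags: B1 = {d, h}  B2 = {d, e}  B3 = {h, i}  B4 = {c, d}  B5 = {b, i}  B6 = {a, i}  B7 = {b, g}  B8 = {f, i}
Tree: B1–B2, B1–B3, B1–B4, B3–B5, B5–B6, B5–B7, B6–B8
The largest bag has 2 vertices, giving width 1; this decomposition certifies tw(G) ≤ 1. G has an edge, so its treewidth is at least 1. Therefore the treewidth is 1.

1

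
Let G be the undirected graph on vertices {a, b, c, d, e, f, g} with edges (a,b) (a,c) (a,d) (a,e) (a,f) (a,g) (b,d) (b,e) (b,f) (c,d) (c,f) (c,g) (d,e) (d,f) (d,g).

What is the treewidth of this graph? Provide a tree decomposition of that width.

The largest bag has 4 vertices, giving width 3; this decomposition certifies tw(G) ≤ 3. Conversely, {a, c, d, g} is a clique of size 4, and the vertices of any clique must share a bag in every tree decomposition; so some bag has ≥ 4 vertices and tw(G) ≥ 3. The upper and lower bounds meet at 3, so that is the treewidth.

Treewidth 3.
One such decomposition:
Bags: B1 = {a, b, d, f}  B2 = {a, c, d, f}  B3 = {a, c, d, g}  B4 = {a, b, d, e}
Tree: B1–B2, B2–B3, B1–B4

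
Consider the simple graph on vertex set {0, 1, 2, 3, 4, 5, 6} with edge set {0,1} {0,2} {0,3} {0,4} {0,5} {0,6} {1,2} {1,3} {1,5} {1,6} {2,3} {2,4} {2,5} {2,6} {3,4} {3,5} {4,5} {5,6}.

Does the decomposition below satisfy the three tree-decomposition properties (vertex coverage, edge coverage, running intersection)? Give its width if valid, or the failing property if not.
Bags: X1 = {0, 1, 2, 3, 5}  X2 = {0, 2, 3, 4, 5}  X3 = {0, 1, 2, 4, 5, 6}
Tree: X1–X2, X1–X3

A tree decomposition must satisfy three properties: every vertex lies in some bag; for every edge, both endpoints lie together in some bag; and for every vertex, the bags containing it form a connected subtree. Here bags containing vertex 4 are not connected in the tree, so the decomposition is invalid.

No — bags containing vertex 4 are not connected in the tree.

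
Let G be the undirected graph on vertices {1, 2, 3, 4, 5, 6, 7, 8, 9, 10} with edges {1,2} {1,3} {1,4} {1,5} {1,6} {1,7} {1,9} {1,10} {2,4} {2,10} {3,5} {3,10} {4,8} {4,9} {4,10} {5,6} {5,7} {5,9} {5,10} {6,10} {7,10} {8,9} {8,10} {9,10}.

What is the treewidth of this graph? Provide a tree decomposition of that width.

Treewidth 3.
One optimal decomposition is:
Bags: B1 = {4, 8, 9, 10}  B2 = {1, 4, 9, 10}  B3 = {1, 5, 9, 10}  B4 = {1, 3, 5, 10}  B5 = {1, 5, 7, 10}  B6 = {1, 2, 4, 10}  B7 = {1, 5, 6, 10}
Tree: B1–B2, B2–B3, B3–B4, B3–B5, B2–B6, B5–B7

The largest bag has 4 vertices, giving width 3; this decomposition certifies tw(G) ≤ 3. On the other hand G contains the 4-clique {4, 8, 9, 10}. A clique must lie in a single bag of any decomposition, so no decomposition can have width below 3. The upper and lower bounds meet at 3, so that is the treewidth.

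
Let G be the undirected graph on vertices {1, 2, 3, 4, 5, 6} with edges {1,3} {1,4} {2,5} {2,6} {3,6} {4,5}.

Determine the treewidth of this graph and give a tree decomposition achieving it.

Treewidth 2.
Bags: B1 = {1, 4, 5}  B2 = {1, 2, 5}  B3 = {1, 2, 6}  B4 = {1, 3, 6}
Tree: B1–B2, B2–B3, B3–B4

Every bag has size at most 3, so the width is 3 − 1 = 2 and tw(G) ≤ 2. For the lower bound, G contains the cycle 1–4–5–2–6–3–1, so G is not a forest; only forests have treewidth ≤ 1, hence tw(G) ≥ 2. Combining the bounds, tw(G) = 2.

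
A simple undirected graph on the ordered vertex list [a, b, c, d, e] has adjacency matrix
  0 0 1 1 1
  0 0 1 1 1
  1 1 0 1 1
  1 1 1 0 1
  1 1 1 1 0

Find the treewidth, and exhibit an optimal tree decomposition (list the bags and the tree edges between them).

Treewidth 3.
Bags: B1 = {a, c, d, e}  B2 = {b, c, d, e}
Tree: B1–B2

Each bag holds 4 vertices, so the decomposition has width 3, which upper-bounds the treewidth. On the other hand G contains the 4-clique {a, c, d, e}. A clique must lie in a single bag of any decomposition, so no decomposition can have width below 3. Therefore the treewidth is 3.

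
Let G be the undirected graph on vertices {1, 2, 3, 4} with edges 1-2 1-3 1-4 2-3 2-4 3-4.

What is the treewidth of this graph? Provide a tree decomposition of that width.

Treewidth 3.
One such decomposition:
Bags: B1 = {1, 2, 3, 4}
Tree: (single bag)

With just one bag of size 4, the width is 4 − 1 = 3, so tw(G) ≤ 3. For the lower bound, the 4 vertices {1, 2, 3, 4} are pairwise adjacent, and any tree decomposition puts a clique entirely inside one bag — forcing width ≥ 3. Therefore the treewidth is 3.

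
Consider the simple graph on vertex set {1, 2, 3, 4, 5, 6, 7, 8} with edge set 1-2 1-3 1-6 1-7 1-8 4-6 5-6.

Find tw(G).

A width-1 tree decomposition is:
Bags: B1 = {1, 8}  B2 = {1, 7}  B3 = {1, 6}  B4 = {5, 6}  B5 = {4, 6}  B6 = {1, 3}  B7 = {1, 2}
Tree: B1–B2, B1–B3, B3–B4, B4–B5, B2–B6, B3–B7
The largest bag has 2 vertices, giving width 1; this decomposition certifies tw(G) ≤ 1. Any graph with an edge has treewidth ≥ 1, and G has the edge 1–8. Combining the bounds, tw(G) = 1.

1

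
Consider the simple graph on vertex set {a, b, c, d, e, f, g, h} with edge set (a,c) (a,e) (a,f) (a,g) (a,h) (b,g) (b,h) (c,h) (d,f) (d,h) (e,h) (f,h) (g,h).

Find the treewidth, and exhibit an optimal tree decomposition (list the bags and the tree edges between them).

Every bag has size at most 3, so the width is 3 − 1 = 2 and tw(G) ≤ 2. Conversely, {d, f, h} is a clique of size 3, and the vertices of any clique must share a bag in every tree decomposition; so some bag has ≥ 3 vertices and tw(G) ≥ 2. Hence tw(G) = 2 exactly.

Treewidth 2.
One such decomposition:
Bags: B1 = {a, e, h}  B2 = {a, g, h}  B3 = {a, f, h}  B4 = {a, c, h}  B5 = {b, g, h}  B6 = {d, f, h}
Tree: B1–B2, B2–B3, B1–B4, B2–B5, B3–B6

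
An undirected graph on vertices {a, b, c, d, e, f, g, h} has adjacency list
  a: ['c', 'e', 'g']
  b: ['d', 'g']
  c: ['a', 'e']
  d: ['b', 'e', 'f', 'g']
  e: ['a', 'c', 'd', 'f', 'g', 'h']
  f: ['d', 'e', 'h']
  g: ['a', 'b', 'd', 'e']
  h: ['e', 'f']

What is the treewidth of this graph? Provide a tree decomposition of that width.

Every bag has size at most 3, so the width is 3 − 1 = 2 and tw(G) ≤ 2. Conversely, {d, e, g} is a clique of size 3, and the vertices of any clique must share a bag in every tree decomposition; so some bag has ≥ 3 vertices and tw(G) ≥ 2. Hence tw(G) = 2 exactly.

Treewidth 2.
Bags: B1 = {d, e, f}  B2 = {d, e, g}  B3 = {a, e, g}  B4 = {e, f, h}  B5 = {a, c, e}  B6 = {b, d, g}
Tree: B1–B2, B2–B3, B1–B4, B3–B5, B2–B6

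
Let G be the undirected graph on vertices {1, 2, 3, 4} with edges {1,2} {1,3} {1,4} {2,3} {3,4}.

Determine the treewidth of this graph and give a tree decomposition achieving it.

Treewidth 2.
One optimal decomposition is:
Bags: B1 = {1, 2, 3}  B2 = {1, 3, 4}
Tree: B1–B2

Each bag holds 3 vertices, so the decomposition has width 2, which upper-bounds the treewidth. On the other hand G contains the 3-clique {1, 2, 3}. A clique must lie in a single bag of any decomposition, so no decomposition can have width below 2. The upper and lower bounds meet at 2, so that is the treewidth.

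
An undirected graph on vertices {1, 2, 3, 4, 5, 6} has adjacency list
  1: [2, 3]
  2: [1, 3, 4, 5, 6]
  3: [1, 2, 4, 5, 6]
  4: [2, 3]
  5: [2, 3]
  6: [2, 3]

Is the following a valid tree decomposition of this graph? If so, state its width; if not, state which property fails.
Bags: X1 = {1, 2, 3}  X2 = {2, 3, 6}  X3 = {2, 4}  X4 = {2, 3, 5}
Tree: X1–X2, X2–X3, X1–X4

No — edge (3,4) lies in no bag.

A tree decomposition must satisfy three properties: every vertex lies in some bag; for every edge, both endpoints lie together in some bag; and for every vertex, the bags containing it form a connected subtree. Here edge (3,4) lies in no bag, so the decomposition is invalid.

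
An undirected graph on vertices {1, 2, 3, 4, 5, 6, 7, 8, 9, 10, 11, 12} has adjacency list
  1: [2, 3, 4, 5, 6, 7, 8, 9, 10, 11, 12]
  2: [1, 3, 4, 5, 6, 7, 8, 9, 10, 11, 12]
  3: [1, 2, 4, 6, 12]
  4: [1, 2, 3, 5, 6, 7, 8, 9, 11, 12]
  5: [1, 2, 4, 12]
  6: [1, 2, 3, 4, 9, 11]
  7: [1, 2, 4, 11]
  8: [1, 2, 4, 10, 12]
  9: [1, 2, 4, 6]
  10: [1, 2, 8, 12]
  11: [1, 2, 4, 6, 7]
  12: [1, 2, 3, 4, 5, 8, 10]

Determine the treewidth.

4

A width-4 tree decomposition is:
Bags: B1 = {1, 2, 4, 6, 9}  B2 = {1, 2, 3, 4, 6}  B3 = {1, 2, 3, 4, 12}  B4 = {1, 2, 4, 5, 12}  B5 = {1, 2, 4, 6, 11}  B6 = {1, 2, 4, 8, 12}  B7 = {1, 2, 8, 10, 12}  B8 = {1, 2, 4, 7, 11}
Tree: B1–B2, B2–B3, B3–B4, B1–B5, B4–B6, B6–B7, B5–B8
Every bag has size at most 5, so the width is 5 − 1 = 4 and tw(G) ≤ 4. Conversely, {1, 2, 8, 10, 12} is a clique of size 5, and the vertices of any clique must share a bag in every tree decomposition; so some bag has ≥ 5 vertices and tw(G) ≥ 4. Combining the bounds, tw(G) = 4.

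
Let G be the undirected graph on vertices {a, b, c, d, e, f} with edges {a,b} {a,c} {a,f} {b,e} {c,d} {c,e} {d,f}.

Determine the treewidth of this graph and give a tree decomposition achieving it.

Treewidth 2.
One such decomposition:
Bags: B1 = {a, b, e}  B2 = {a, c, e}  B3 = {a, c, f}  B4 = {c, d, f}
Tree: B1–B2, B2–B3, B3–B4

Every bag has size at most 3, so the width is 3 − 1 = 2 and tw(G) ≤ 2. For the lower bound, G contains the cycle b–e–c–a–b, so G is not a forest; only forests have treewidth ≤ 1, hence tw(G) ≥ 2. Combining the bounds, tw(G) = 2.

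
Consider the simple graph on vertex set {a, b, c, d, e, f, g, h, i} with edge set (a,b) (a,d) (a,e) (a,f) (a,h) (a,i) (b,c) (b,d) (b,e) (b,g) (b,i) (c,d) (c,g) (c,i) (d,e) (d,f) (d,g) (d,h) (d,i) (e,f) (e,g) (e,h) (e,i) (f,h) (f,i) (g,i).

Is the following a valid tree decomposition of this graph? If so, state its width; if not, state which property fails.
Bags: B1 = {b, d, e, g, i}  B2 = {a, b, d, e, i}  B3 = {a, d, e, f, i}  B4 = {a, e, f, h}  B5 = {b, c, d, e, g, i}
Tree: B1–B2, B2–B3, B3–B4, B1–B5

No — edge (d,h) lies in no bag.

A tree decomposition must satisfy three properties: every vertex lies in some bag; for every edge, both endpoints lie together in some bag; and for every vertex, the bags containing it form a connected subtree. Here edge (d,h) lies in no bag, so the decomposition is invalid.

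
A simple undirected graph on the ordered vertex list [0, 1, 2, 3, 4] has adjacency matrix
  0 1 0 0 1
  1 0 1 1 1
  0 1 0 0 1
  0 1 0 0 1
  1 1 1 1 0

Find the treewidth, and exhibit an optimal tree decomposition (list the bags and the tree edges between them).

Treewidth 2.
One such decomposition:
Bags: B1 = {1, 2, 4}  B2 = {0, 1, 4}  B3 = {1, 3, 4}
Tree: B1–B2, B1–B3

Each bag holds 3 vertices, so the decomposition has width 2, which upper-bounds the treewidth. On the other hand G contains the 3-clique {0, 1, 4}. A clique must lie in a single bag of any decomposition, so no decomposition can have width below 2. Therefore the treewidth is 2.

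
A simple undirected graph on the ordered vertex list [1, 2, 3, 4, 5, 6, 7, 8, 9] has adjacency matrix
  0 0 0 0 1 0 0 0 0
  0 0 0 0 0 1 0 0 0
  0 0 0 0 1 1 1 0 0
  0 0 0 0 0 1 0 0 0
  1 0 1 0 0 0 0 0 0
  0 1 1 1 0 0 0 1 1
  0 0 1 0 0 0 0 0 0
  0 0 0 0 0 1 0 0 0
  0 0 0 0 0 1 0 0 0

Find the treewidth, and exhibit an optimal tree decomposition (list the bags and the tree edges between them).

Treewidth 1.
One such decomposition:
Bags: B1 = {3, 6}  B2 = {2, 6}  B3 = {6, 9}  B4 = {6, 8}  B5 = {3, 7}  B6 = {4, 6}  B7 = {3, 5}  B8 = {1, 5}
Tree: B1–B2, B1–B3, B3–B4, B1–B5, B2–B6, B1–B7, B7–B8

Each bag holds 2 vertices, so the decomposition has width 1, which upper-bounds the treewidth. G has an edge, so its treewidth is at least 1. Therefore the treewidth is 1.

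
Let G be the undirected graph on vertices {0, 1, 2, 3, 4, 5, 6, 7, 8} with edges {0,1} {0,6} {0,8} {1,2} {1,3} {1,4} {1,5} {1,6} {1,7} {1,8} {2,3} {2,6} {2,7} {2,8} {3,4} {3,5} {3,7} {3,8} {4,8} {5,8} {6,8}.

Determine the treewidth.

A width-3 tree decomposition is:
Bags: B1 = {1, 3, 4, 8}  B2 = {1, 3, 5, 8}  B3 = {1, 2, 3, 8}  B4 = {1, 2, 6, 8}  B5 = {0, 1, 6, 8}  B6 = {1, 2, 3, 7}
Tree: B1–B2, B1–B3, B3–B4, B4–B5, B3–B6
The largest bag has 4 vertices, giving width 3; this decomposition certifies tw(G) ≤ 3. On the other hand G contains the 4-clique {0, 1, 6, 8}. A clique must lie in a single bag of any decomposition, so no decomposition can have width below 3. Therefore the treewidth is 3.

3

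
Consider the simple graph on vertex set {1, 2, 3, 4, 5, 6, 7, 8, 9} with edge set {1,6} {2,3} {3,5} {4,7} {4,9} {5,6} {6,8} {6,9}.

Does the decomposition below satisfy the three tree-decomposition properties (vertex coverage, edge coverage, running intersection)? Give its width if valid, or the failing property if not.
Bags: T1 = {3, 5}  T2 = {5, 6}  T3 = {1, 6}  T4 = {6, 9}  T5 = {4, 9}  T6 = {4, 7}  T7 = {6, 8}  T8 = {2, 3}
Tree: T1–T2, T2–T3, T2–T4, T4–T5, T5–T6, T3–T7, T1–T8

Every vertex of G appears in some bag (union = {1, 2, 3, 4, 5, 6, 7, 8, 9}); every edge is covered by a bag; and for each vertex v the set of bags containing v is connected in the bag tree. The decomposition is therefore valid. The largest bag has 2 vertices, so the width is 1.

Yes; width 1.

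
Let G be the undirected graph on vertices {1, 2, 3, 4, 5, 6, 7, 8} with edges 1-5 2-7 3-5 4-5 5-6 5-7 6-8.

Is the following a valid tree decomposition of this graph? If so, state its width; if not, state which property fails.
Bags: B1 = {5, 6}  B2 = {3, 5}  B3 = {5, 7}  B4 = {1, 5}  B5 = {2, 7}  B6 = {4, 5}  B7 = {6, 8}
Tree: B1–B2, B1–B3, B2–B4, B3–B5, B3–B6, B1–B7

Checking the three conditions: (i) the bags cover all of {1, 2, 3, 4, 5, 6, 7, 8}; (ii) for each edge, some bag contains both endpoints; (iii) the bags containing any fixed vertex form a subtree. All hold, so the decomposition is valid with width 2 − 1 = 1.

Yes; width 1.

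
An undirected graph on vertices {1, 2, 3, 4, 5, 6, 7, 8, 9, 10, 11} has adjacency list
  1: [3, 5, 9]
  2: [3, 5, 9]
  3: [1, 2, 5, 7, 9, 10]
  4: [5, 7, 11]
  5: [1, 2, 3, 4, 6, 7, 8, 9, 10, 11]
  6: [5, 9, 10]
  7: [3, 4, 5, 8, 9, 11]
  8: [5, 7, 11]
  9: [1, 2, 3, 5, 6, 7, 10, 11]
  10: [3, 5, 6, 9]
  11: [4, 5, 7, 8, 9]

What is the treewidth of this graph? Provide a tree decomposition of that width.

Treewidth 3.
Bags: B1 = {5, 6, 9, 10}  B2 = {3, 5, 9, 10}  B3 = {3, 5, 7, 9}  B4 = {5, 7, 9, 11}  B5 = {5, 7, 8, 11}  B6 = {2, 3, 5, 9}  B7 = {1, 3, 5, 9}  B8 = {4, 5, 7, 11}
Tree: B1–B2, B2–B3, B3–B4, B4–B5, B3–B6, B3–B7, B5–B8

The largest bag has 4 vertices, giving width 3; this decomposition certifies tw(G) ≤ 3. Conversely, {5, 7, 8, 11} is a clique of size 4, and the vertices of any clique must share a bag in every tree decomposition; so some bag has ≥ 4 vertices and tw(G) ≥ 3. Hence tw(G) = 3 exactly.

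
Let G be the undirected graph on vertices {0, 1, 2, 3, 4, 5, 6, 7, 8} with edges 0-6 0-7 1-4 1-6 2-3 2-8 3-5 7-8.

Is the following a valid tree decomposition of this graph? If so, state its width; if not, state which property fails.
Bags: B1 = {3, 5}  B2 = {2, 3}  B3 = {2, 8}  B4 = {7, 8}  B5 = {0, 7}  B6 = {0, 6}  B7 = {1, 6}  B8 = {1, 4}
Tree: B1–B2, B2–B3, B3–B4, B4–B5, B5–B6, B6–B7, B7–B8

Yes; width 1.

Vertex coverage: the bags together contain {0, 1, 2, 3, 4, 5, 6, 7, 8}, the full vertex set. Edge coverage: each edge of G has both endpoints in at least one bag. Running intersection: for every vertex, the bags containing it form a connected subtree. All three properties hold, so this is a valid tree decomposition of width max|bag| − 1 = 1, and hence tw(G) ≤ 1.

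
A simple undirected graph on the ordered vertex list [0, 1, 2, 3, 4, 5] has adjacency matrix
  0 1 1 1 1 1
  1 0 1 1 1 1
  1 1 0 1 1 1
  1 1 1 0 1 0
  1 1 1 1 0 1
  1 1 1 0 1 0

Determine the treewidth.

A width-4 tree decomposition is:
Bags: B1 = {0, 1, 2, 3, 4}  B2 = {0, 1, 2, 4, 5}
Tree: B1–B2
The largest bag has 5 vertices, giving width 4; this decomposition certifies tw(G) ≤ 4. Conversely, {0, 1, 2, 3, 4} is a clique of size 5, and the vertices of any clique must share a bag in every tree decomposition; so some bag has ≥ 5 vertices and tw(G) ≥ 4. The upper and lower bounds meet at 4, so that is the treewidth.

4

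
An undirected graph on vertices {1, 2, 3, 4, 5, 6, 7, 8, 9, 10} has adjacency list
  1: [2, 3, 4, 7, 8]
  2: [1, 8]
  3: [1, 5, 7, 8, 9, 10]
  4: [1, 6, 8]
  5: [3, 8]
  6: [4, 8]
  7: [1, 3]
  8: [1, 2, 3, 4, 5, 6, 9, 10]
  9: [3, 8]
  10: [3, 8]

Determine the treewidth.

A width-2 tree decomposition is:
Bags: B1 = {1, 3, 8}  B2 = {3, 8, 9}  B3 = {1, 4, 8}  B4 = {3, 8, 10}  B5 = {1, 3, 7}  B6 = {3, 5, 8}  B7 = {4, 6, 8}  B8 = {1, 2, 8}
Tree: B1–B2, B1–B3, B2–B4, B1–B5, B2–B6, B3–B7, B3–B8
Each bag holds 3 vertices, so the decomposition has width 2, which upper-bounds the treewidth. For the lower bound, the 3 vertices {1, 2, 8} are pairwise adjacent, and any tree decomposition puts a clique entirely inside one bag — forcing width ≥ 2. Therefore the treewidth is 2.

2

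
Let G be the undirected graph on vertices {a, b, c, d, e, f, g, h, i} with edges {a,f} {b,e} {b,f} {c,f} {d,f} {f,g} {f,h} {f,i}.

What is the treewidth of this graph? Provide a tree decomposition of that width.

Treewidth 1.
Bags: B1 = {c, f}  B2 = {b, f}  B3 = {b, e}  B4 = {f, g}  B5 = {a, f}  B6 = {d, f}  B7 = {f, h}  B8 = {f, i}
Tree: B1–B2, B2–B3, B1–B4, B2–B5, B4–B6, B5–B7, B5–B8

Every bag has size at most 2, so the width is 2 − 1 = 1 and tw(G) ≤ 1. G has an edge, so its treewidth is at least 1. Therefore the treewidth is 1.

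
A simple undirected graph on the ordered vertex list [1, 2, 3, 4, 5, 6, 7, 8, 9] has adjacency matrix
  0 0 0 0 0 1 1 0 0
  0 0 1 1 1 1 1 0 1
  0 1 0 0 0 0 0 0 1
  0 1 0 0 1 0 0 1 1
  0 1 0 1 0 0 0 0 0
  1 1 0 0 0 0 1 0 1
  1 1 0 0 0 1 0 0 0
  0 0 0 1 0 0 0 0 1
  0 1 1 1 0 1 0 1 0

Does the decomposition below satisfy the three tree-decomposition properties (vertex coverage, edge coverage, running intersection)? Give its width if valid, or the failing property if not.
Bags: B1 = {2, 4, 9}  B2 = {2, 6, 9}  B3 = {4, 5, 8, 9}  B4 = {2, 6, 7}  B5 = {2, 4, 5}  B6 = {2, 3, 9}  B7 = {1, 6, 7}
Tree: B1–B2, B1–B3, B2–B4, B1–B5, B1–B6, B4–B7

A tree decomposition must satisfy three properties: every vertex lies in some bag; for every edge, both endpoints lie together in some bag; and for every vertex, the bags containing it form a connected subtree. Here bags containing vertex 5 are not connected in the tree, so the decomposition is invalid.

No — bags containing vertex 5 are not connected in the tree.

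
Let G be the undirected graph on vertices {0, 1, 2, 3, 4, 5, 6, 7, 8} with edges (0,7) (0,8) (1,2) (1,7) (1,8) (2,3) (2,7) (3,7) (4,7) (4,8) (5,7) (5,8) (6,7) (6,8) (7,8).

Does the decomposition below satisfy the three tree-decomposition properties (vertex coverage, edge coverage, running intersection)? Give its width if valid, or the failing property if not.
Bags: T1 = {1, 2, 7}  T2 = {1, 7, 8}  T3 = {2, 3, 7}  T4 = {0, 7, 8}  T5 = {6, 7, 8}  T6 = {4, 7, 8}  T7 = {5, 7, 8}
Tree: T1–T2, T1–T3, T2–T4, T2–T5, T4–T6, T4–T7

Checking the three conditions: (i) the bags cover all of {0, 1, 2, 3, 4, 5, 6, 7, 8}; (ii) for each edge, some bag contains both endpoints; (iii) the bags containing any fixed vertex form a subtree. All hold, so the decomposition is valid with width 3 − 1 = 2.

Yes; width 2.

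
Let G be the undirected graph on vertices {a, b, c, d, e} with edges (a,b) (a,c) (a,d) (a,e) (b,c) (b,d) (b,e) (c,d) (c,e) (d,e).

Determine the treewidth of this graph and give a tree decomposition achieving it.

With just one bag of size 5, the width is 5 − 1 = 4, so tw(G) ≤ 4. For the lower bound, the 5 vertices {a, b, c, d, e} are pairwise adjacent, and any tree decomposition puts a clique entirely inside one bag — forcing width ≥ 4. Therefore the treewidth is 4.

Treewidth 4.
One optimal decomposition is:
Bags: B1 = {a, b, c, d, e}
Tree: (single bag)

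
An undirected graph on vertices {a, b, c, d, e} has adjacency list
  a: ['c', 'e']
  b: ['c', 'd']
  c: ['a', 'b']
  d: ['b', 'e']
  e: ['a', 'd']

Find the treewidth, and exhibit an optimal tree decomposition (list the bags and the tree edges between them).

Treewidth 2.
Bags: B1 = {a, c, e}  B2 = {c, d, e}  B3 = {b, c, d}
Tree: B1–B2, B2–B3

Each bag holds 3 vertices, so the decomposition has width 2, which upper-bounds the treewidth. The edges c–a–e–d–b–c form a cycle, so G is not a tree and its treewidth is at least 2. Therefore the treewidth is 2.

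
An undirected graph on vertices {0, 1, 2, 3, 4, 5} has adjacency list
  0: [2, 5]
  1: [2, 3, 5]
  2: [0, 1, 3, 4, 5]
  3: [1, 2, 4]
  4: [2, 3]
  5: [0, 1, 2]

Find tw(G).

A width-2 tree decomposition is:
Bags: B1 = {2, 3, 4}  B2 = {1, 2, 3}  B3 = {1, 2, 5}  B4 = {0, 2, 5}
Tree: B1–B2, B2–B3, B3–B4
The largest bag has 3 vertices, giving width 2; this decomposition certifies tw(G) ≤ 2. On the other hand G contains the 3-clique {0, 2, 5}. A clique must lie in a single bag of any decomposition, so no decomposition can have width below 2. Combining the bounds, tw(G) = 2.

2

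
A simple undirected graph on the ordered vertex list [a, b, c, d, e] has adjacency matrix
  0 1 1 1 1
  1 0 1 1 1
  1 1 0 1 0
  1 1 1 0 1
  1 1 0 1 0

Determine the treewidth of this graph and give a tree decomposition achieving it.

Each bag holds 4 vertices, so the decomposition has width 3, which upper-bounds the treewidth. For the lower bound, the 4 vertices {a, b, d, e} are pairwise adjacent, and any tree decomposition puts a clique entirely inside one bag — forcing width ≥ 3. Combining the bounds, tw(G) = 3.

Treewidth 3.
One such decomposition:
Bags: B1 = {a, b, d, e}  B2 = {a, b, c, d}
Tree: B1–B2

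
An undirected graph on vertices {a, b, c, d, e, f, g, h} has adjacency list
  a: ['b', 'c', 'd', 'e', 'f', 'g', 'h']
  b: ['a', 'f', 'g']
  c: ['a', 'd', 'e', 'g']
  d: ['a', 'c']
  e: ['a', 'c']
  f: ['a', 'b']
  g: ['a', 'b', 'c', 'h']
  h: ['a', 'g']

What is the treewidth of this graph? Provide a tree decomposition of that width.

Treewidth 2.
One optimal decomposition is:
Bags: B1 = {a, b, g}  B2 = {a, c, g}  B3 = {a, c, e}  B4 = {a, b, f}  B5 = {a, g, h}  B6 = {a, c, d}
Tree: B1–B2, B2–B3, B1–B4, B1–B5, B3–B6

Every bag has size at most 3, so the width is 3 − 1 = 2 and tw(G) ≤ 2. On the other hand G contains the 3-clique {a, c, d}. A clique must lie in a single bag of any decomposition, so no decomposition can have width below 2. Therefore the treewidth is 2.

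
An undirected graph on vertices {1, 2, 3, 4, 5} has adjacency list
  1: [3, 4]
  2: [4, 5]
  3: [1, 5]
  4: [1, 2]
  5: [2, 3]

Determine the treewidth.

2

A width-2 tree decomposition is:
Bags: B1 = {1, 2, 4}  B2 = {1, 2, 3}  B3 = {2, 3, 5}
Tree: B1–B2, B2–B3
The largest bag has 3 vertices, giving width 2; this decomposition certifies tw(G) ≤ 2. The edges 2–4–1–3–5–2 form a cycle, so G is not a tree and its treewidth is at least 2. The upper and lower bounds meet at 2, so that is the treewidth.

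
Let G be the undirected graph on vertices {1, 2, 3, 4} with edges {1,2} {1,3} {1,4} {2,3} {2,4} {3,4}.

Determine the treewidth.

3

A width-3 tree decomposition is:
Bags: B1 = {1, 2, 3, 4}
Tree: (single bag)
A single bag containing all 4 vertices is trivially a valid decomposition of width 3. For the lower bound, the 4 vertices {1, 2, 3, 4} are pairwise adjacent, and any tree decomposition puts a clique entirely inside one bag — forcing width ≥ 3. The upper and lower bounds meet at 3, so that is the treewidth.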